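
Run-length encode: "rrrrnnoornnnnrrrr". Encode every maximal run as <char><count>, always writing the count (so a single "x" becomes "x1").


String: "rrrrnnoornnnnrrrr"
Scanning for consecutive runs:
  'r' x 4
  'n' x 2
  'o' x 2
  'r' x 1
  'n' x 4
  'r' x 4
RLE = "r4n2o2r1n4r4"


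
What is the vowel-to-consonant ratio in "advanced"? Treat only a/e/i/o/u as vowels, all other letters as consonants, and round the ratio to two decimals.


Word: "advanced"
Vowels (a,e,i,o,u): 3
Consonants: 5
Ratio = 3/5
= 0.60


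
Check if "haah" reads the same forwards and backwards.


Word: "haah"
Reversed: "haah"
Forward == Backward? haah == haah
Palindrome = Yes


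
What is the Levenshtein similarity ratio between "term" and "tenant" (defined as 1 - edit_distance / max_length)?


Word 1: "term" (length 4)
Word 2: "tenant" (length 6)
One optimal edit sequence:
  1. keep 't'
  2. keep 'e'
  3. insert 'n'  (+1)
  4. insert 'a'  (+1)
  5. substitute 'r' -> 'n'  (+1)
  6. substitute 'm' -> 't'  (+1)
Edit distance = 4
Max length = max(4, 6) = 6
Similarity = 1 - 4/6
= 0.3333


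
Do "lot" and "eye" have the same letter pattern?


Pattern of "lot": [0, 1, 2]
Pattern of "eye": [0, 1, 0]
Patterns do not match
Same pattern = No


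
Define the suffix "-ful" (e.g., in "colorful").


Suffix: -ful
As in: colorful -> color + -ful
Meaning = full of


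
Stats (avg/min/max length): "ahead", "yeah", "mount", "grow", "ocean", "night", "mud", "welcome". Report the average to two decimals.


Lengths: "ahead"=5, "yeah"=4, "mount"=5, "grow"=4, "ocean"=5, "night"=5, "mud"=3, "welcome"=7
Sum = 38, Count = 8
Average = 38/8 = 4.75
= avg=4.75, min=3, max=7


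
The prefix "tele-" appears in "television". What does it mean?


Prefix: tele-
As in: television -> tele- + vision
Meaning = distant


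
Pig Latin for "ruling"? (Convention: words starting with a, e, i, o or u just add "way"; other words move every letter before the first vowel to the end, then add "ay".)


Word: "ruling"
Starts with consonant(s) → move to end, add 'ay'
Consonant cluster: "r"
Pig Latin = "ulingray"


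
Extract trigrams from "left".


Word: "left" (length 4)
Number of trigrams = 4 - 3 + 1 = 2
  Position 0: "lef"
  Position 1: "eft"
Trigrams = "lef", "eft"


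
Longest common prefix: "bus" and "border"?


Word 1: "bus"
Word 2: "border"
Comparing from start:
  Pos 0: 'b' == 'b'
  Pos 1: 'u' != 'o' (stop)
LCP = "b" (length 1)


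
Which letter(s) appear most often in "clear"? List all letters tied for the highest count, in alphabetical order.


Word: "clear"
Letter counts:
  'a': 1
  'c': 1
  'e': 1
  'l': 1
  'r': 1
Maximum count = 1
Most frequent = 'a', 'c', 'e', 'l', 'r' (1 time each)


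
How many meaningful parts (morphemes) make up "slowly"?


Word: "slowly"
Morphemes: slow + -ly
Each morpheme carries meaning
= 2 morphemes


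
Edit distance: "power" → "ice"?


Word 1: "power" (length 5)
Word 2: "ice" (length 3)
One optimal edit sequence (insert/delete/substitute each cost 1):
  1. delete 'p'  (+1)
  2. substitute 'o' -> 'i'  (+1)
  3. substitute 'w' -> 'c'  (+1)
  4. keep 'e'
  5. delete 'r'  (+1)
Total edit operations: 4
Edit distance = 4


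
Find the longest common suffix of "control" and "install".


Word 1: "control"
Word 2: "install"
Comparing from end:
  Pos -1: 'l' == 'l'
  Pos -2: 'o' != 'l' (stop)
LCS = "l" (length 1)


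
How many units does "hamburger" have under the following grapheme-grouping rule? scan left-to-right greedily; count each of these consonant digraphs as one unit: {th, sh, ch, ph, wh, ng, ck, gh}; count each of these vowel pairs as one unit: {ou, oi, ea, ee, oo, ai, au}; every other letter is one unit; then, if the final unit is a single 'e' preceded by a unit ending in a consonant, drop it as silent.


Word: "hamburger" (9 letters)
Left-to-right scan:
  1. 'h' (letter)
  2. 'a' (letter)
  3. 'm' (letter)
  4. 'b' (letter)
  5. 'u' (letter)
  6. 'r' (letter)
  7. 'g' (letter)
  8. 'e' (letter)
  9. 'r' (letter)
Units from scan: 9
Sound units = 9 units


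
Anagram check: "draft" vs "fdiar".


Word 1: "draft" → sorted: adfrt
Word 2: "fdiar" → sorted: adfir
Same letters? adfrt != adfir
Anagram = No


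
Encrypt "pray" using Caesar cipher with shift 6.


Word: "pray"
Shift: 6
Each letter → (letter + shift) mod 26:
  'p' (15) + 6 = 21 → 'v'
  'r' (17) + 6 = 23 → 'x'
  'a' (0) + 6 = 6 → 'g'
  'y' (24) + 6 = 4 → 'e'
Result = "vxge"


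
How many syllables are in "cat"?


Word: "cat"
Syllable breakdown: cat
Counting: 1 part
= 1 syllable


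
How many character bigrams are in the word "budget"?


Word: "budget" (length 6)
Number of 2-grams = length - 2 + 1 = 6 - 2 + 1
= 5


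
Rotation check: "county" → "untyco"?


Word: "county", Candidate: "untyco"
Method: check if candidate is substring of word+word
"countycounty" contains "untyco"? Yes
Is rotation = Yes


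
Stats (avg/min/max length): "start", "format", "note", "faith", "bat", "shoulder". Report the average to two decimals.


Lengths: "start"=5, "format"=6, "note"=4, "faith"=5, "bat"=3, "shoulder"=8
Sum = 31, Count = 6
Average = 31/6 = 5.17
= avg=5.17, min=3, max=8


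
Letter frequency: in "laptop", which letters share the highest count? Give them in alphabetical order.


Word: "laptop"
Letter counts:
  'a': 1
  'l': 1
  'o': 1
  'p': 2
  't': 1
Maximum count = 2
Most frequent = 'p' (2 times each)


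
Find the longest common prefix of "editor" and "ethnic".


Word 1: "editor"
Word 2: "ethnic"
Comparing from start:
  Pos 0: 'e' == 'e'
  Pos 1: 'd' != 't' (stop)
LCP = "e" (length 1)


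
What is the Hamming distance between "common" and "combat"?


Comparing character by character (same length = 6):
  Pos 0: 'c' vs 'c' =
  Pos 1: 'o' vs 'o' =
  Pos 2: 'm' vs 'm' =
  Pos 3: 'm' vs 'b' !=
  Pos 4: 'o' vs 'a' !=
  Pos 5: 'n' vs 't' !=
Hamming distance = 3


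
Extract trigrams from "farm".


Word: "farm" (length 4)
Number of trigrams = 4 - 3 + 1 = 2
  Position 0: "far"
  Position 1: "arm"
Trigrams = "far", "arm"


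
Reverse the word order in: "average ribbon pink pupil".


Original: "average ribbon pink pupil"
Words (1..n): average | ribbon | pink | pupil
Reversed (n..1): pupil | pink | ribbon | average
Result = "pupil pink ribbon average"


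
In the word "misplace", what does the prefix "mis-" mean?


Prefix: mis-
As in: misplace -> mis- + place
Meaning = wrongly


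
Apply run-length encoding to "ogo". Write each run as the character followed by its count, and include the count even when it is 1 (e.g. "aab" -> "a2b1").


String: "ogo"
Scanning for consecutive runs:
  'o' x 1
  'g' x 1
  'o' x 1
RLE = "o1g1o1"


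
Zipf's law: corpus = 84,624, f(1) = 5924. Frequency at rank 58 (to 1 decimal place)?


Zipf's law: f(r) = f(1) / r
f(1) = 5924
f(58) = 5924 / 58
= 102.1 occurrences


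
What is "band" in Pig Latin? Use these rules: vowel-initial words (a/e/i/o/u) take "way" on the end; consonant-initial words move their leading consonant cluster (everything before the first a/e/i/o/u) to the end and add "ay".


Word: "band"
Starts with consonant(s) → move to end, add 'ay'
Consonant cluster: "b"
Pig Latin = "andbay"


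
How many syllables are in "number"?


Word: "number"
Syllable breakdown: num | ber
Counting: 2 parts
= 2 syllables


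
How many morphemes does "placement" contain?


Word: "placement"
Morphemes: place | -ment
Each morpheme carries meaning
= 2 morphemes


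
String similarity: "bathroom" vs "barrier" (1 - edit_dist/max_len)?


Word 1: "bathroom" (length 8)
Word 2: "barrier" (length 7)
One optimal edit sequence:
  1. keep 'b'
  2. keep 'a'
  3. delete 't'  (+1)
  4. substitute 'h' -> 'r'  (+1)
  5. keep 'r'
  6. substitute 'o' -> 'i'  (+1)
  7. substitute 'o' -> 'e'  (+1)
  8. substitute 'm' -> 'r'  (+1)
Edit distance = 5
Max length = max(8, 7) = 8
Similarity = 1 - 5/8
= 0.3750


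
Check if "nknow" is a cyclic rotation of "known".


Word: "known", Candidate: "nknow"
Method: check if candidate is substring of word+word
"knownknown" contains "nknow"? Yes
Is rotation = Yes


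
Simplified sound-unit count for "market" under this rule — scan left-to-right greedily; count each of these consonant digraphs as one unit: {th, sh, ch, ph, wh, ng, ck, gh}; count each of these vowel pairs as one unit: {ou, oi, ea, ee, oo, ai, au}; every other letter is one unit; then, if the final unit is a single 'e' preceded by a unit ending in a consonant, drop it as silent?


Word: "market" (6 letters)
Left-to-right scan:
  1. 'm' (letter)
  2. 'a' (letter)
  3. 'r' (letter)
  4. 'k' (letter)
  5. 'e' (letter)
  6. 't' (letter)
Units from scan: 6
Sound units = 6 units


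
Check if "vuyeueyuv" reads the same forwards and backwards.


Word: "vuyeueyuv"
Reversed: "vuyeueyuv"
Forward == Backward? vuyeueyuv == vuyeueyuv
Palindrome = Yes


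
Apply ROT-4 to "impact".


Word: "impact"
Shift: 4
Each letter → (letter + shift) mod 26:
  'i' (8) + 4 = 12 → 'm'
  'm' (12) + 4 = 16 → 'q'
  'p' (15) + 4 = 19 → 't'
  'a' (0) + 4 = 4 → 'e'
  'c' (2) + 4 = 6 → 'g'
  't' (19) + 4 = 23 → 'x'
Result = "mqtegx"


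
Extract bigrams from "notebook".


Word: "notebook" (length 8)
Number of bigrams = 8 - 2 + 1 = 7
  Position 0: "no"
  Position 1: "ot"
  Position 2: "te"
  Position 3: "eb"
  Position 4: "bo"
  Position 5: "oo"
  Position 6: "ok"
Bigrams = "no", "ot", "te", "eb", "bo", "oo", "ok"


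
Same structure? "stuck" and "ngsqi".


Pattern of "stuck": [0, 1, 2, 3, 4]
Pattern of "ngsqi": [0, 1, 2, 3, 4]
Patterns match
Same pattern = Yes


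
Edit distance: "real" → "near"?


Word 1: "real" (length 4)
Word 2: "near" (length 4)
One optimal edit sequence (insert/delete/substitute each cost 1):
  1. substitute 'r' -> 'n'  (+1)
  2. keep 'e'
  3. keep 'a'
  4. substitute 'l' -> 'r'  (+1)
Total edit operations: 2
Edit distance = 2


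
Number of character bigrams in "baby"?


Word: "baby" (length 4)
Number of 2-grams = length - 2 + 1 = 4 - 2 + 1
= 3


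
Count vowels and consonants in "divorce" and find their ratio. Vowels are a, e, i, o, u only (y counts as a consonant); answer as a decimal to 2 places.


Word: "divorce"
Vowels (a,e,i,o,u): 3
Consonants: 4
Ratio = 3/4
= 0.75


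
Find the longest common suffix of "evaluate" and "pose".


Word 1: "evaluate"
Word 2: "pose"
Comparing from end:
  Pos -1: 'e' == 'e'
  Pos -2: 't' != 's' (stop)
LCS = "e" (length 1)


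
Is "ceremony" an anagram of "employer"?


Word 1: "employer" → sorted: eelmopry
Word 2: "ceremony" → sorted: ceemnory
Same letters? eelmopry != ceemnory
Anagram = No


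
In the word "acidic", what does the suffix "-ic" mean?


Suffix: -ic
As in: acidic -> acid + -ic
Meaning = relating to


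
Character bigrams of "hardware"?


Word: "hardware" (length 8)
Number of bigrams = 8 - 2 + 1 = 7
  Position 0: "ha"
  Position 1: "ar"
  Position 2: "rd"
  Position 3: "dw"
  Position 4: "wa"
  Position 5: "ar"
  Position 6: "re"
Bigrams = "ha", "ar", "rd", "dw", "wa", "ar", "re"


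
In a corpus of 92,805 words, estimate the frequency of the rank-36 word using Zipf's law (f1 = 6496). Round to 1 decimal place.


Zipf's law: f(r) = f(1) / r
f(1) = 6496
f(36) = 6496 / 36
= 180.4 occurrences


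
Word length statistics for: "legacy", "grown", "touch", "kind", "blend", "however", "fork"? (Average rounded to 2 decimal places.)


Lengths: "legacy"=6, "grown"=5, "touch"=5, "kind"=4, "blend"=5, "however"=7, "fork"=4
Sum = 36, Count = 7
Average = 36/7 = 5.14
= avg=5.14, min=4, max=7


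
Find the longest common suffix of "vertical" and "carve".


Word 1: "vertical"
Word 2: "carve"
Comparing from end:
  Pos -1: 'l' != 'e' (stop)
LCS = "" (length 0)


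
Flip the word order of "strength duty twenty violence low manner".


Original: "strength duty twenty violence low manner"
Words (1..n): strength | duty | twenty | violence | low | manner
Reversed (n..1): manner | low | violence | twenty | duty | strength
Result = "manner low violence twenty duty strength"


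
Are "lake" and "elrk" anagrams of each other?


Word 1: "lake" → sorted: aekl
Word 2: "elrk" → sorted: eklr
Same letters? aekl != eklr
Anagram = No


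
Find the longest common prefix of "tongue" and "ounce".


Word 1: "tongue"
Word 2: "ounce"
Comparing from start:
  Pos 0: 't' != 'o' (stop)
LCP = "" (length 0)


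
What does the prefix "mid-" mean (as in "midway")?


Prefix: mid-
As in: midway -> mid- + way
Meaning = middle


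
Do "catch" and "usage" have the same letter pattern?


Pattern of "catch": [0, 1, 2, 0, 3]
Pattern of "usage": [0, 1, 2, 3, 4]
Patterns do not match
Same pattern = No


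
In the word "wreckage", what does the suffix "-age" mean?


Suffix: -age
As in: wreckage -> wreck + -age
Meaning = result / collection


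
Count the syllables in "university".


Word: "university"
Syllable breakdown: u / ni / ver / si / ty
Counting: 5 parts
= 5 syllables


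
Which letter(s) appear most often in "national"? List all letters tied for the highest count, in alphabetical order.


Word: "national"
Letter counts:
  'a': 2
  'i': 1
  'l': 1
  'n': 2
  'o': 1
  't': 1
Maximum count = 2
Most frequent = 'a', 'n' (2 times each)


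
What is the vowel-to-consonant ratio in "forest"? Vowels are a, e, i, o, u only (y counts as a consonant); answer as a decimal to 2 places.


Word: "forest"
Vowels (a,e,i,o,u): 2
Consonants: 4
Ratio = 2/4
= 0.50


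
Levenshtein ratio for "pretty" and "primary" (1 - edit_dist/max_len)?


Word 1: "pretty" (length 6)
Word 2: "primary" (length 7)
One optimal edit sequence:
  1. keep 'p'
  2. keep 'r'
  3. insert 'i'  (+1)
  4. substitute 'e' -> 'm'  (+1)
  5. substitute 't' -> 'a'  (+1)
  6. substitute 't' -> 'r'  (+1)
  7. keep 'y'
Edit distance = 4
Max length = max(6, 7) = 7
Similarity = 1 - 4/7
= 0.4286


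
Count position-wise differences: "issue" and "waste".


Comparing character by character (same length = 5):
  Pos 0: 'i' vs 'w' !=
  Pos 1: 's' vs 'a' !=
  Pos 2: 's' vs 's' =
  Pos 3: 'u' vs 't' !=
  Pos 4: 'e' vs 'e' =
Hamming distance = 3


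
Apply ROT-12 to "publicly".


Word: "publicly"
Shift: 12
Each letter → (letter + shift) mod 26:
  'p' (15) + 12 = 1 → 'b'
  'u' (20) + 12 = 6 → 'g'
  'b' (1) + 12 = 13 → 'n'
  'l' (11) + 12 = 23 → 'x'
  'i' (8) + 12 = 20 → 'u'
  'c' (2) + 12 = 14 → 'o'
  'l' (11) + 12 = 23 → 'x'
  'y' (24) + 12 = 10 → 'k'
Result = "bgnxuoxk"


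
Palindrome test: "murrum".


Word: "murrum"
Reversed: "murrum"
Forward == Backward? murrum == murrum
Palindrome = Yes


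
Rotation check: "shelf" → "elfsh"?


Word: "shelf", Candidate: "elfsh"
Method: check if candidate is substring of word+word
"shelfshelf" contains "elfsh"? Yes
Is rotation = Yes


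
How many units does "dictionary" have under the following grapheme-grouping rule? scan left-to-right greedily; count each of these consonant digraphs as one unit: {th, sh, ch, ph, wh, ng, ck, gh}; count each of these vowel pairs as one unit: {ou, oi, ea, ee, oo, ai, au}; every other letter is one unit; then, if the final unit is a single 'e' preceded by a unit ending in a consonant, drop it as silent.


Word: "dictionary" (10 letters)
Left-to-right scan:
  [1] 'd' (letter)
  [2] 'i' (letter)
  [3] 'c' (letter)
  [4] 't' (letter)
  [5] 'i' (letter)
  [6] 'o' (letter)
  [7] 'n' (letter)
  [8] 'a' (letter)
  [9] 'r' (letter)
  [10] 'y' (letter)
Units from scan: 10
Sound units = 10 units


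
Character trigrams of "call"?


Word: "call" (length 4)
Number of trigrams = 4 - 3 + 1 = 2
  Position 0: "cal"
  Position 1: "all"
Trigrams = "cal", "all"


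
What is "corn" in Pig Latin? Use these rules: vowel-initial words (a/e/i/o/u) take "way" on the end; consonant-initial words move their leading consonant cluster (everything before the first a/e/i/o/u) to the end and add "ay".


Word: "corn"
Starts with consonant(s) → move to end, add 'ay'
Consonant cluster: "c"
Pig Latin = "orncay"


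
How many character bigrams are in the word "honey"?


Word: "honey" (length 5)
Number of 2-grams = length - 2 + 1 = 5 - 2 + 1
= 4


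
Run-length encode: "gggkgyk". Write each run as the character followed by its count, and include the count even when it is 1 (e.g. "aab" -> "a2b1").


String: "gggkgyk"
Scanning for consecutive runs:
  'g' x 3
  'k' x 1
  'g' x 1
  'y' x 1
  'k' x 1
RLE = "g3k1g1y1k1"


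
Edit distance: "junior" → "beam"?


Word 1: "junior" (length 6)
Word 2: "beam" (length 4)
One optimal edit sequence (insert/delete/substitute each cost 1):
  1. delete 'j'  (+1)
  2. delete 'u'  (+1)
  3. substitute 'n' -> 'b'  (+1)
  4. substitute 'i' -> 'e'  (+1)
  5. substitute 'o' -> 'a'  (+1)
  6. substitute 'r' -> 'm'  (+1)
Total edit operations: 6
Edit distance = 6


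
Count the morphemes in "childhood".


Word: "childhood"
Morphemes: child + -hood
Each morpheme carries meaning
= 2 morphemes


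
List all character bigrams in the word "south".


Word: "south" (length 5)
Number of bigrams = 5 - 2 + 1 = 4
  Position 0: "so"
  Position 1: "ou"
  Position 2: "ut"
  Position 3: "th"
Bigrams = "so", "ou", "ut", "th"


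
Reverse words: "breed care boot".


Original: "breed care boot"
Words (1..n): breed | care | boot
Reversed (n..1): boot | care | breed
Result = "boot care breed"


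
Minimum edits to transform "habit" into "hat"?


Word 1: "habit" (length 5)
Word 2: "hat" (length 3)
One optimal edit sequence (insert/delete/substitute each cost 1):
  1. keep 'h'
  2. keep 'a'
  3. delete 'b'  (+1)
  4. delete 'i'  (+1)
  5. keep 't'
Total edit operations: 2
Edit distance = 2


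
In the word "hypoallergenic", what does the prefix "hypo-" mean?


Prefix: hypo-
Example: hypoallergenic = hypo- + allergenic
Meaning = under / below normal


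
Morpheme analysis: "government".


Word: "government"
Morphemes: govern / -ment
Each morpheme carries meaning
= 2 morphemes


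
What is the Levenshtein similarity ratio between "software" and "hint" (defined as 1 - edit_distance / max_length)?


Word 1: "software" (length 8)
Word 2: "hint" (length 4)
One optimal edit sequence:
  1. substitute 's' -> 'h'  (+1)
  2. substitute 'o' -> 'i'  (+1)
  3. substitute 'f' -> 'n'  (+1)
  4. keep 't'
  5. delete 'w'  (+1)
  6. delete 'a'  (+1)
  7. delete 'r'  (+1)
  8. delete 'e'  (+1)
Edit distance = 7
Max length = max(8, 4) = 8
Similarity = 1 - 7/8
= 0.1250


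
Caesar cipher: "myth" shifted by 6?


Word: "myth"
Shift: 6
Each letter → (letter + shift) mod 26:
  'm' (12) + 6 = 18 → 's'
  'y' (24) + 6 = 4 → 'e'
  't' (19) + 6 = 25 → 'z'
  'h' (7) + 6 = 13 → 'n'
Result = "sezn"


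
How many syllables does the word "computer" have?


Word: "computer"
Syllable breakdown: com | pu | ter
Counting: 3 parts
= 3 syllables


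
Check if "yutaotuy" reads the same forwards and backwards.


Word: "yutaotuy"
Reversed: "yutoatuy"
Forward == Backward? yutaotuy != yutoatuy
Palindrome = No


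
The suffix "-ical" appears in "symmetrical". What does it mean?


Suffix: -ical
As in: symmetrical -> symmetry + -ical, with a spelling change
Meaning = relating to


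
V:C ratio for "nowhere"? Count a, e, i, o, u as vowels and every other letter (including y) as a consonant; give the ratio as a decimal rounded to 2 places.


Word: "nowhere"
Vowels (a,e,i,o,u): 3
Consonants: 4
Ratio = 3/4
= 0.75


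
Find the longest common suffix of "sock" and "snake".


Word 1: "sock"
Word 2: "snake"
Comparing from end:
  Pos -1: 'k' != 'e' (stop)
LCS = "" (length 0)


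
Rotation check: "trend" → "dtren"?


Word: "trend", Candidate: "dtren"
Method: check if candidate is substring of word+word
"trendtrend" contains "dtren"? Yes
Is rotation = Yes


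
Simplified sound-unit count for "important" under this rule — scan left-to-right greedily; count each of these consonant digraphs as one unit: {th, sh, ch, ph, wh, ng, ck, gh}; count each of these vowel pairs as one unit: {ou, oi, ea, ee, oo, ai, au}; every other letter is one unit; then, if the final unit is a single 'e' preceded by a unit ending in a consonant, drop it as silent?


Word: "important" (9 letters)
Left-to-right scan:
  (1) 'i' (letter)
  (2) 'm' (letter)
  (3) 'p' (letter)
  (4) 'o' (letter)
  (5) 'r' (letter)
  (6) 't' (letter)
  (7) 'a' (letter)
  (8) 'n' (letter)
  (9) 't' (letter)
Units from scan: 9
Sound units = 9 units


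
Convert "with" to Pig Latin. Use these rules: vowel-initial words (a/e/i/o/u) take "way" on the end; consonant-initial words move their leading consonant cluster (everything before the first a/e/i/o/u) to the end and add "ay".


Word: "with"
Starts with consonant(s) → move to end, add 'ay'
Consonant cluster: "w"
Pig Latin = "ithway"


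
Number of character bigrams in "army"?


Word: "army" (length 4)
Number of 2-grams = length - 2 + 1 = 4 - 2 + 1
= 3


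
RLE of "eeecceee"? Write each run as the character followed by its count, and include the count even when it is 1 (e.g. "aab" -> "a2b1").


String: "eeecceee"
Scanning for consecutive runs:
  'e' x 3
  'c' x 2
  'e' x 3
RLE = "e3c2e3"


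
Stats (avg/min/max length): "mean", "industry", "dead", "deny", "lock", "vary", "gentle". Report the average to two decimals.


Lengths: "mean"=4, "industry"=8, "dead"=4, "deny"=4, "lock"=4, "vary"=4, "gentle"=6
Sum = 34, Count = 7
Average = 34/7 = 4.86
= avg=4.86, min=4, max=8


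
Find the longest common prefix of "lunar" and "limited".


Word 1: "lunar"
Word 2: "limited"
Comparing from start:
  Pos 0: 'l' == 'l'
  Pos 1: 'u' != 'i' (stop)
LCP = "l" (length 1)


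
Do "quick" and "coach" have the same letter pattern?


Pattern of "quick": [0, 1, 2, 3, 4]
Pattern of "coach": [0, 1, 2, 0, 3]
Patterns do not match
Same pattern = No


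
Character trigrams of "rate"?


Word: "rate" (length 4)
Number of trigrams = 4 - 3 + 1 = 2
  Position 0: "rat"
  Position 1: "ate"
Trigrams = "rat", "ate"


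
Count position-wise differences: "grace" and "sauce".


Comparing character by character (same length = 5):
  Pos 0: 'g' vs 's' !=
  Pos 1: 'r' vs 'a' !=
  Pos 2: 'a' vs 'u' !=
  Pos 3: 'c' vs 'c' =
  Pos 4: 'e' vs 'e' =
Hamming distance = 3


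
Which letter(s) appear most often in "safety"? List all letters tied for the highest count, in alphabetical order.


Word: "safety"
Letter counts:
  'a': 1
  'e': 1
  'f': 1
  's': 1
  't': 1
  'y': 1
Maximum count = 1
Most frequent = 'a', 'e', 'f', 's', 't', 'y' (1 time each)


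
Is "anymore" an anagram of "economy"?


Word 1: "economy" → sorted: cemnooy
Word 2: "anymore" → sorted: aemnory
Same letters? cemnooy != aemnory
Anagram = No


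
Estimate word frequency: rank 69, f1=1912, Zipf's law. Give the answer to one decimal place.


Zipf's law: f(r) = f(1) / r
f(1) = 1912
f(69) = 1912 / 69
= 27.7 occurrences


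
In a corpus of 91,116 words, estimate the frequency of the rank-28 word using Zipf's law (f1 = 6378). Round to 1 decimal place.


Zipf's law: f(r) = f(1) / r
f(1) = 6378
f(28) = 6378 / 28
= 227.8 occurrences


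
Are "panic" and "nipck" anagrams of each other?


Word 1: "panic" → sorted: acinp
Word 2: "nipck" → sorted: ciknp
Same letters? acinp != ciknp
Anagram = No


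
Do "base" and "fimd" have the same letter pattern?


Pattern of "base": [0, 1, 2, 3]
Pattern of "fimd": [0, 1, 2, 3]
Patterns match
Same pattern = Yes


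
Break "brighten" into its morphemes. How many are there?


Word: "brighten"
Morphemes: bright | -en
Each morpheme carries meaning
= 2 morphemes


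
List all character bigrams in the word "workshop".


Word: "workshop" (length 8)
Number of bigrams = 8 - 2 + 1 = 7
  Position 0: "wo"
  Position 1: "or"
  Position 2: "rk"
  Position 3: "ks"
  Position 4: "sh"
  Position 5: "ho"
  Position 6: "op"
Bigrams = "wo", "or", "rk", "ks", "sh", "ho", "op"


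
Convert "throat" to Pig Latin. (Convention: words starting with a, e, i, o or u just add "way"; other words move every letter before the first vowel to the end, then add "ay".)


Word: "throat"
Starts with consonant(s) → move to end, add 'ay'
Consonant cluster: "thr"
Pig Latin = "oatthray"


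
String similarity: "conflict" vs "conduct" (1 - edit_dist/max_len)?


Word 1: "conflict" (length 8)
Word 2: "conduct" (length 7)
One optimal edit sequence:
  1. keep 'c'
  2. keep 'o'
  3. keep 'n'
  4. delete 'f'  (+1)
  5. substitute 'l' -> 'd'  (+1)
  6. substitute 'i' -> 'u'  (+1)
  7. keep 'c'
  8. keep 't'
Edit distance = 3
Max length = max(8, 7) = 8
Similarity = 1 - 3/8
= 0.6250


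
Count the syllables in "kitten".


Word: "kitten"
Syllable breakdown: kit-ten
Counting: 2 parts
= 2 syllables


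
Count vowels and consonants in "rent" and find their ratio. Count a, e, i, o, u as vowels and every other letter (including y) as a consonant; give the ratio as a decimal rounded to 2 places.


Word: "rent"
Vowels (a,e,i,o,u): 1
Consonants: 3
Ratio = 1/3
= 0.33


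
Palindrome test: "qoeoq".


Word: "qoeoq"
Reversed: "qoeoq"
Forward == Backward? qoeoq == qoeoq
Palindrome = Yes


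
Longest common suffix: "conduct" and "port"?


Word 1: "conduct"
Word 2: "port"
Comparing from end:
  Pos -1: 't' == 't'
  Pos -2: 'c' != 'r' (stop)
LCS = "t" (length 1)


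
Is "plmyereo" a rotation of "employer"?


Word: "employer", Candidate: "plmyereo"
Method: check if candidate is substring of word+word
"employeremployer" contains "plmyereo"? No
Is rotation = No


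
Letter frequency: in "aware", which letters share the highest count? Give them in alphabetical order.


Word: "aware"
Letter counts:
  'a': 2
  'e': 1
  'r': 1
  'w': 1
Maximum count = 2
Most frequent = 'a' (2 times each)


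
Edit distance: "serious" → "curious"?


Word 1: "serious" (length 7)
Word 2: "curious" (length 7)
One optimal edit sequence (insert/delete/substitute each cost 1):
  1. substitute 's' -> 'c'  (+1)
  2. substitute 'e' -> 'u'  (+1)
  3. keep 'r'
  4. keep 'i'
  5. keep 'o'
  6. keep 'u'
  7. keep 's'
Total edit operations: 2
Edit distance = 2


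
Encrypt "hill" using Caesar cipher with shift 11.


Word: "hill"
Shift: 11
Each letter → (letter + shift) mod 26:
  'h' (7) + 11 = 18 → 's'
  'i' (8) + 11 = 19 → 't'
  'l' (11) + 11 = 22 → 'w'
  'l' (11) + 11 = 22 → 'w'
Result = "stww"


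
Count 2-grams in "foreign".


Word: "foreign" (length 7)
Number of 2-grams = length - 2 + 1 = 7 - 2 + 1
= 6


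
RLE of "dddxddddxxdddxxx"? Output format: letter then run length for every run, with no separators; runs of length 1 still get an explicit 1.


String: "dddxddddxxdddxxx"
Scanning for consecutive runs:
  'd' x 3
  'x' x 1
  'd' x 4
  'x' x 2
  'd' x 3
  'x' x 3
RLE = "d3x1d4x2d3x3"


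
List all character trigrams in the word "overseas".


Word: "overseas" (length 8)
Number of trigrams = 8 - 3 + 1 = 6
  Position 0: "ove"
  Position 1: "ver"
  Position 2: "ers"
  Position 3: "rse"
  Position 4: "sea"
  Position 5: "eas"
Trigrams = "ove", "ver", "ers", "rse", "sea", "eas"


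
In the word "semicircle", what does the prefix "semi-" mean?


Prefix: semi-
As in: semicircle -> semi- + circle
Meaning = half


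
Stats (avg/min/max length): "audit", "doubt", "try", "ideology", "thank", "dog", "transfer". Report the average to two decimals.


Lengths: "audit"=5, "doubt"=5, "try"=3, "ideology"=8, "thank"=5, "dog"=3, "transfer"=8
Sum = 37, Count = 7
Average = 37/7 = 5.29
= avg=5.29, min=3, max=8


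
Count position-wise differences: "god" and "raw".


Comparing character by character (same length = 3):
  Pos 0: 'g' vs 'r' !=
  Pos 1: 'o' vs 'a' !=
  Pos 2: 'd' vs 'w' !=
Hamming distance = 3


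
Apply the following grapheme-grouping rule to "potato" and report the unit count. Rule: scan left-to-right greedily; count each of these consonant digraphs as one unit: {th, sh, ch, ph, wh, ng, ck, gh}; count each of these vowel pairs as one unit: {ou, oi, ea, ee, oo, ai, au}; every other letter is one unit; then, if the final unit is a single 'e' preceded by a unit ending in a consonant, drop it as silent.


Word: "potato" (6 letters)
Left-to-right scan:
  [1] 'p' (letter)
  [2] 'o' (letter)
  [3] 't' (letter)
  [4] 'a' (letter)
  [5] 't' (letter)
  [6] 'o' (letter)
Units from scan: 6
Sound units = 6 units


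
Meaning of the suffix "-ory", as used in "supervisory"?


Suffix: -ory
Example: supervisory (supervise + -ory, with a spelling change)
Meaning = relating to / place for


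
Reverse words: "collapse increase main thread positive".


Original: "collapse increase main thread positive"
Words (1..n): collapse | increase | main | thread | positive
Reversed (n..1): positive | thread | main | increase | collapse
Result = "positive thread main increase collapse"


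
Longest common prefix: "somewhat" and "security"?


Word 1: "somewhat"
Word 2: "security"
Comparing from start:
  Pos 0: 's' == 's'
  Pos 1: 'o' != 'e' (stop)
LCP = "s" (length 1)


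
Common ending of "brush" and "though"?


Word 1: "brush"
Word 2: "though"
Comparing from end:
  Pos -1: 'h' == 'h'
  Pos -2: 's' != 'g' (stop)
LCS = "h" (length 1)


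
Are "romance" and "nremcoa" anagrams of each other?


Word 1: "romance" → sorted: acemnor
Word 2: "nremcoa" → sorted: acemnor
Same letters? acemnor == acemnor
Anagram = Yes


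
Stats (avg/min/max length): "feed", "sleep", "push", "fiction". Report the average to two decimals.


Lengths: "feed"=4, "sleep"=5, "push"=4, "fiction"=7
Sum = 20, Count = 4
Average = 20/4 = 5.00
= avg=5.00, min=4, max=7


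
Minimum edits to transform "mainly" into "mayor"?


Word 1: "mainly" (length 6)
Word 2: "mayor" (length 5)
One optimal edit sequence (insert/delete/substitute each cost 1):
  1. keep 'm'
  2. keep 'a'
  3. delete 'i'  (+1)
  4. substitute 'n' -> 'y'  (+1)
  5. substitute 'l' -> 'o'  (+1)
  6. substitute 'y' -> 'r'  (+1)
Total edit operations: 4
Edit distance = 4


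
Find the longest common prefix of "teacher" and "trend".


Word 1: "teacher"
Word 2: "trend"
Comparing from start:
  Pos 0: 't' == 't'
  Pos 1: 'e' != 'r' (stop)
LCP = "t" (length 1)


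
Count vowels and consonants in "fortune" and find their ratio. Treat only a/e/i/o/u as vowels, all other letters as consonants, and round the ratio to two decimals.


Word: "fortune"
Vowels (a,e,i,o,u): 3
Consonants: 4
Ratio = 3/4
= 0.75


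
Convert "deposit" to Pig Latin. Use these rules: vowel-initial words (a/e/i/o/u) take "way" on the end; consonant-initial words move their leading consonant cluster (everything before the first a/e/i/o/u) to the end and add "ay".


Word: "deposit"
Starts with consonant(s) → move to end, add 'ay'
Consonant cluster: "d"
Pig Latin = "epositday"


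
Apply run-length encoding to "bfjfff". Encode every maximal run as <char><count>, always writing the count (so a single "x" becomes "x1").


String: "bfjfff"
Scanning for consecutive runs:
  'b' x 1
  'f' x 1
  'j' x 1
  'f' x 3
RLE = "b1f1j1f3"


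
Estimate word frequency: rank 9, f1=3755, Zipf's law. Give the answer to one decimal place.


Zipf's law: f(r) = f(1) / r
f(1) = 3755
f(9) = 3755 / 9
= 417.2 occurrences


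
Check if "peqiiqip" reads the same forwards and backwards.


Word: "peqiiqip"
Reversed: "piqiiqep"
Forward == Backward? peqiiqip != piqiiqep
Palindrome = No


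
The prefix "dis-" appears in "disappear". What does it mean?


Prefix: dis-
Example: disappear (dis- + appear)
Meaning = not / opposite


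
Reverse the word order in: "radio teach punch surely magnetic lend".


Original: "radio teach punch surely magnetic lend"
Words (1..n): radio | teach | punch | surely | magnetic | lend
Reversed (n..1): lend | magnetic | surely | punch | teach | radio
Result = "lend magnetic surely punch teach radio"


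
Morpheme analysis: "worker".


Word: "worker"
Morphemes: work + -er
Each morpheme carries meaning
= 2 morphemes


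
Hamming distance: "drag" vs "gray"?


Comparing character by character (same length = 4):
  Pos 0: 'd' vs 'g' !=
  Pos 1: 'r' vs 'r' =
  Pos 2: 'a' vs 'a' =
  Pos 3: 'g' vs 'y' !=
Hamming distance = 2


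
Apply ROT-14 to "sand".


Word: "sand"
Shift: 14
Each letter → (letter + shift) mod 26:
  's' (18) + 14 = 6 → 'g'
  'a' (0) + 14 = 14 → 'o'
  'n' (13) + 14 = 1 → 'b'
  'd' (3) + 14 = 17 → 'r'
Result = "gobr"


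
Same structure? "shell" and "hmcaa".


Pattern of "shell": [0, 1, 2, 3, 3]
Pattern of "hmcaa": [0, 1, 2, 3, 3]
Patterns match
Same pattern = Yes


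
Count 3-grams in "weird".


Word: "weird" (length 5)
Number of 3-grams = length - 3 + 1 = 5 - 3 + 1
= 3


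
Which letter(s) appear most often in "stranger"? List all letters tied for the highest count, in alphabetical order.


Word: "stranger"
Letter counts:
  'a': 1
  'e': 1
  'g': 1
  'n': 1
  'r': 2
  's': 1
  't': 1
Maximum count = 2
Most frequent = 'r' (2 times each)


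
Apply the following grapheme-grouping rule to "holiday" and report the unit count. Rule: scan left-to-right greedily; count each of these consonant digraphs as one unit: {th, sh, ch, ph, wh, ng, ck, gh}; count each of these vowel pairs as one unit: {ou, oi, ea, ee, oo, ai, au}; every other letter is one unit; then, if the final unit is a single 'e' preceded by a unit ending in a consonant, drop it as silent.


Word: "holiday" (7 letters)
Left-to-right scan:
  (1) 'h' (letter)
  (2) 'o' (letter)
  (3) 'l' (letter)
  (4) 'i' (letter)
  (5) 'd' (letter)
  (6) 'a' (letter)
  (7) 'y' (letter)
Units from scan: 7
Sound units = 7 units


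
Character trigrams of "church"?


Word: "church" (length 6)
Number of trigrams = 6 - 3 + 1 = 4
  Position 0: "chu"
  Position 1: "hur"
  Position 2: "urc"
  Position 3: "rch"
Trigrams = "chu", "hur", "urc", "rch"


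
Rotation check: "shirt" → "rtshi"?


Word: "shirt", Candidate: "rtshi"
Method: check if candidate is substring of word+word
"shirtshirt" contains "rtshi"? Yes
Is rotation = Yes


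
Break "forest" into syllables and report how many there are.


Word: "forest"
Syllable breakdown: for / est
Counting: 2 parts
= 2 syllables


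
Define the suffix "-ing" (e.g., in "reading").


Suffix: -ing
As in: reading -> read + -ing
Meaning = present participle


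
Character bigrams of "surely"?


Word: "surely" (length 6)
Number of bigrams = 6 - 2 + 1 = 5
  Position 0: "su"
  Position 1: "ur"
  Position 2: "re"
  Position 3: "el"
  Position 4: "ly"
Bigrams = "su", "ur", "re", "el", "ly"


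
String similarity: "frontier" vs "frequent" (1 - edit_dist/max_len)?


Word 1: "frontier" (length 8)
Word 2: "frequent" (length 8)
One optimal edit sequence:
  1. keep 'f'
  2. keep 'r'
  3. substitute 'o' -> 'e'  (+1)
  4. substitute 'n' -> 'q'  (+1)
  5. substitute 't' -> 'u'  (+1)
  6. substitute 'i' -> 'e'  (+1)
  7. substitute 'e' -> 'n'  (+1)
  8. substitute 'r' -> 't'  (+1)
Edit distance = 6
Max length = max(8, 8) = 8
Similarity = 1 - 6/8
= 0.2500


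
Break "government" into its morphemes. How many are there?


Word: "government"
Morphemes: govern / -ment
Each morpheme carries meaning
= 2 morphemes


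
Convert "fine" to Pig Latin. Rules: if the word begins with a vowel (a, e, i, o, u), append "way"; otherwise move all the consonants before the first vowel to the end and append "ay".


Word: "fine"
Starts with consonant(s) → move to end, add 'ay'
Consonant cluster: "f"
Pig Latin = "inefay"


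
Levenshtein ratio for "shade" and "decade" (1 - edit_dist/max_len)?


Word 1: "shade" (length 5)
Word 2: "decade" (length 6)
One optimal edit sequence:
  1. insert 'd'  (+1)
  2. substitute 's' -> 'e'  (+1)
  3. substitute 'h' -> 'c'  (+1)
  4. keep 'a'
  5. keep 'd'
  6. keep 'e'
Edit distance = 3
Max length = max(5, 6) = 6
Similarity = 1 - 3/6
= 0.5000


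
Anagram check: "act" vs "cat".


Word 1: "act" → sorted: act
Word 2: "cat" → sorted: act
Same letters? act == act
Anagram = Yes


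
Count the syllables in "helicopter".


Word: "helicopter"
Syllable breakdown: hel-i-cop-ter
Counting: 4 parts
= 4 syllables


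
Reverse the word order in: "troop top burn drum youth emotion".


Original: "troop top burn drum youth emotion"
Words (1..n): troop | top | burn | drum | youth | emotion
Reversed (n..1): emotion | youth | drum | burn | top | troop
Result = "emotion youth drum burn top troop"


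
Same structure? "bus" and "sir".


Pattern of "bus": [0, 1, 2]
Pattern of "sir": [0, 1, 2]
Patterns match
Same pattern = Yes


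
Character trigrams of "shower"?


Word: "shower" (length 6)
Number of trigrams = 6 - 3 + 1 = 4
  Position 0: "sho"
  Position 1: "how"
  Position 2: "owe"
  Position 3: "wer"
Trigrams = "sho", "how", "owe", "wer"


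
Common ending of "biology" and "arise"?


Word 1: "biology"
Word 2: "arise"
Comparing from end:
  Pos -1: 'y' != 'e' (stop)
LCS = "" (length 0)


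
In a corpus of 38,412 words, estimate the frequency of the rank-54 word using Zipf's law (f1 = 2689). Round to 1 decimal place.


Zipf's law: f(r) = f(1) / r
f(1) = 2689
f(54) = 2689 / 54
= 49.8 occurrences


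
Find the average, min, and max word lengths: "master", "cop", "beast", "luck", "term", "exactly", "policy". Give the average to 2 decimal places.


Lengths: "master"=6, "cop"=3, "beast"=5, "luck"=4, "term"=4, "exactly"=7, "policy"=6
Sum = 35, Count = 7
Average = 35/7 = 5.00
= avg=5.00, min=3, max=7


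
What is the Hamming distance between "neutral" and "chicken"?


Comparing character by character (same length = 7):
  Pos 0: 'n' vs 'c' !=
  Pos 1: 'e' vs 'h' !=
  Pos 2: 'u' vs 'i' !=
  Pos 3: 't' vs 'c' !=
  Pos 4: 'r' vs 'k' !=
  Pos 5: 'a' vs 'e' !=
  Pos 6: 'l' vs 'n' !=
Hamming distance = 7


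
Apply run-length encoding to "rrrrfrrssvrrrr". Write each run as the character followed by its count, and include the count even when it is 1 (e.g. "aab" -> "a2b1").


String: "rrrrfrrssvrrrr"
Scanning for consecutive runs:
  'r' x 4
  'f' x 1
  'r' x 2
  's' x 2
  'v' x 1
  'r' x 4
RLE = "r4f1r2s2v1r4"


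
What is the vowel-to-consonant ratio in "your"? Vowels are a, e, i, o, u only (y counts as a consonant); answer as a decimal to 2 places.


Word: "your"
Vowels (a,e,i,o,u): 2
Consonants: 2
Ratio = 2/2
= 1.00


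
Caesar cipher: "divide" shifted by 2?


Word: "divide"
Shift: 2
Each letter → (letter + shift) mod 26:
  'd' (3) + 2 = 5 → 'f'
  'i' (8) + 2 = 10 → 'k'
  'v' (21) + 2 = 23 → 'x'
  'i' (8) + 2 = 10 → 'k'
  'd' (3) + 2 = 5 → 'f'
  'e' (4) + 2 = 6 → 'g'
Result = "fkxkfg"


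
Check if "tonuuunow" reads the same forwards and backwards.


Word: "tonuuunow"
Reversed: "wonuuunot"
Forward == Backward? tonuuunow != wonuuunot
Palindrome = No


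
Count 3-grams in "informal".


Word: "informal" (length 8)
Number of 3-grams = length - 3 + 1 = 8 - 3 + 1
= 6


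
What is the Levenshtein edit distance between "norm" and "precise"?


Word 1: "norm" (length 4)
Word 2: "precise" (length 7)
One optimal edit sequence (insert/delete/substitute each cost 1):
  1. insert 'p'  (+1)
  2. insert 'r'  (+1)
  3. insert 'e'  (+1)
  4. substitute 'n' -> 'c'  (+1)
  5. substitute 'o' -> 'i'  (+1)
  6. substitute 'r' -> 's'  (+1)
  7. substitute 'm' -> 'e'  (+1)
Total edit operations: 7
Edit distance = 7


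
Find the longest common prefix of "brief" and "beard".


Word 1: "brief"
Word 2: "beard"
Comparing from start:
  Pos 0: 'b' == 'b'
  Pos 1: 'r' != 'e' (stop)
LCP = "b" (length 1)


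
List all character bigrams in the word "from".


Word: "from" (length 4)
Number of bigrams = 4 - 2 + 1 = 3
  Position 0: "fr"
  Position 1: "ro"
  Position 2: "om"
Bigrams = "fr", "ro", "om"
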